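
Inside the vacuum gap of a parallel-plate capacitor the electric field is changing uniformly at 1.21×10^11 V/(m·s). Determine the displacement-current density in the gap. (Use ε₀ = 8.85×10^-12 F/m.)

1.07 A/m²

J_d = ε₀ ∂E/∂t, so J_d = 1.07 A/m².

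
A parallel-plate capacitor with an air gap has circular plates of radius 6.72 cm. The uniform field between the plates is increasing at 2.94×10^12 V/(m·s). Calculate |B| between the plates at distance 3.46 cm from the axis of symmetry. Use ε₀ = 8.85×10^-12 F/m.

Total displacement current: I_d = ε₀(πR²)(dE/dt) = (8.85×10^-12)(0.01419)(2.94×10^12) = 0.3692 A.
An Ampèrian loop of radius r encloses a fraction (r/R)² of I_d. Then B·2πr = μ₀ I_d (r/R)², giving B = μ₀ I_d r/(2πR²) = 5.66×10^-7 T.

5.66×10^-7 T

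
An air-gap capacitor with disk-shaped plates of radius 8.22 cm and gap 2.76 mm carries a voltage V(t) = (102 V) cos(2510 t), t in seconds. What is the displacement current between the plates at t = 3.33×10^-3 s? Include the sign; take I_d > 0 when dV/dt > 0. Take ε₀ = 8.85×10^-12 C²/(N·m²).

C = ε₀A/d = (8.85×10^-12)(0.02123)/(2.76×10^-3) = 6.807×10^-11 F. dV/dt = V₀ω·−sin(ωt); at ωt = 8.3583 rad this factor is -0.8755.
I_d = C dV/dt = (6.807×10^-11)(102)(2510)(-0.8755) = -1.53×10^-5 A.

-1.53×10^-5 A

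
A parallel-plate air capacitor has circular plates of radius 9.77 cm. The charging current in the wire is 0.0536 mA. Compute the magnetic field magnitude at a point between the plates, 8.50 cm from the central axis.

No conduction current crosses the gap, so I_d there equals the 5.36×10^-5 A in the leads.
For r < R the Ampère–Maxwell law gives B(2πr) = μ₀ I_d (r²/R²), so B = μ₀ I_d r/(2πR²) = (4π×10^-7)(5.36×10^-5)(0.0850)/(2π·0.0977²) = 9.55×10^-11 T.

9.55×10^-11 T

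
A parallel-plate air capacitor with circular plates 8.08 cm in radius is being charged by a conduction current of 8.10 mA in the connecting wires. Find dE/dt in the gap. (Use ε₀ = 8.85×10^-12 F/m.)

4.46×10^10 V/(m·s)

By continuity, I_d in the gap equals the 8.10 mA flowing in the wire.
Then dE/dt = I_d/(ε₀A) = 4.46×10^10 V/(m·s).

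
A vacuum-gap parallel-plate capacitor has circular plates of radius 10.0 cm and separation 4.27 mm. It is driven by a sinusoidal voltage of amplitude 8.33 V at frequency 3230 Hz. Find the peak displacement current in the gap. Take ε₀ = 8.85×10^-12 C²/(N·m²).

1.10×10^-5 A

(dE/dt)_max = V₀ω/d = 3.958×10^7 V/(m·s); ω = 2πf = 2.029×10^4 rad/s.
I_d,max = ε₀ A (dE/dt)_max = (8.85×10^-12)(0.03142)(3.958×10^7) = 1.10×10^-5 A.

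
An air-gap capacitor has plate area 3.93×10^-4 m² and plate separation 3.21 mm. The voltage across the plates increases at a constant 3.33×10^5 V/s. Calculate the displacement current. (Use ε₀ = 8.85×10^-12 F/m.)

C = ε₀A/d = (8.85×10^-12)(3.93×10^-4)/(3.21×10^-3) = 1.084×10^-12 F.
I_d = C dV/dt = (1.084×10^-12)(3.33×10^5) = 3.61×10^-7 A.

3.61×10^-7 A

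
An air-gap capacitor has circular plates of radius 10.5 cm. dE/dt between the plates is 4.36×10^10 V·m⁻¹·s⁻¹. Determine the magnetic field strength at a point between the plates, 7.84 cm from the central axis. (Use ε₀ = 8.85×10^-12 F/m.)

1.90×10^-8 T

I_d = ε₀ dΦ_E/dt = ε₀ πR² (dE/dt) = (8.85×10^-12)(0.03464)(4.36×10^10) = 0.01337 A through the full plate area.
An Ampèrian loop of radius r encloses a fraction (r/R)² of I_d. Then B·2πr = μ₀ I_d (r/R)², giving B = μ₀ I_d r/(2πR²) = 1.90×10^-8 T.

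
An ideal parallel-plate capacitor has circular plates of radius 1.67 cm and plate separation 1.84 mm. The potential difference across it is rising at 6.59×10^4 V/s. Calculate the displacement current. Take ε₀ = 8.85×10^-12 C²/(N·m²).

2.78×10^-7 A

E = V/d so dE/dt = (dV/dt)/d = 3.582×10^7 V/(m·s), and I_d = ε₀ A dE/dt = (8.85×10^-12)(8.762×10^-4)(3.582×10^7) = 2.78×10^-7 A.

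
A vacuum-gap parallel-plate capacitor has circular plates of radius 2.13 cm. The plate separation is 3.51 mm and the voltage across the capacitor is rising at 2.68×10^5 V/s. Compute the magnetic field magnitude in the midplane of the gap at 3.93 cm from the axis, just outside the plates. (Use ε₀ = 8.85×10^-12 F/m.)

4.90×10^-12 T

With E = V/d, dE/dt = 7.635×10^7 V/(m·s) and πR² = 1.425×10^-3 m², giving I_d = ε₀ πR² dE/dt = 9.629×10^-7 A.
Outside the plates the loop encloses all of I_d, so B·2πr = μ₀ I_d and B = 4.90×10^-12 T.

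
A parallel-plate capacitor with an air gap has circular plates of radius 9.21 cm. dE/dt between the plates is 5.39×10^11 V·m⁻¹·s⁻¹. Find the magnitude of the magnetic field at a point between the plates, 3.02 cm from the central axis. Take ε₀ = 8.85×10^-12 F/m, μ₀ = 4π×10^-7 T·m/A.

9.05×10^-8 T

Total displacement current: I_d = ε₀(πR²)(dE/dt) = (8.85×10^-12)(0.02665)(5.39×10^11) = 0.1271 A.
For r < R the Ampère–Maxwell law gives B(2πr) = μ₀ I_d (r²/R²), so B = μ₀ I_d r/(2πR²) = (4π×10^-7)(0.1271)(0.0302)/(2π·0.0921²) = 9.05×10^-8 T.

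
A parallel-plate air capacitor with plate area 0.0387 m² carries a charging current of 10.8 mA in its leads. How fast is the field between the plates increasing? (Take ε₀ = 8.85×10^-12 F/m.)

3.15×10^10 V/(m·s)

By continuity, I_d in the gap equals the 10.8 mA flowing in the wire.
Since I_d = ε₀ A dE/dt, dE/dt = I_d/(ε₀A) = (0.0108)/((8.85×10^-12)(0.0387)) = 3.15×10^10 V/(m·s).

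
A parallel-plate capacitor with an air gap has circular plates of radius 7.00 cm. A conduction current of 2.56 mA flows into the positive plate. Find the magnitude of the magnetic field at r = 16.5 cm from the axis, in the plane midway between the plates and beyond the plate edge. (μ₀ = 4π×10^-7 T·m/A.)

3.10×10^-9 T

By continuity the displacement current in the gap matches the conduction current: I_d = 2.56×10^-3 A.
For r ≥ R the full I_d is enclosed: B = μ₀ I_d/(2πr) = (4π×10^-7)(2.56×10^-3)/(2π·0.165) = 3.10×10^-9 T.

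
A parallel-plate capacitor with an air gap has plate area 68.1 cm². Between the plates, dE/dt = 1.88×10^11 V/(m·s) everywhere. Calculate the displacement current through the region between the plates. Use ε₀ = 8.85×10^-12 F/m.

0.0113 A

The displacement current is ε₀ times dΦ_E/dt = ε₀ A dE/dt = (8.85×10^-12)(6.81×10^-3)(1.88×10^11) = 0.0113 A.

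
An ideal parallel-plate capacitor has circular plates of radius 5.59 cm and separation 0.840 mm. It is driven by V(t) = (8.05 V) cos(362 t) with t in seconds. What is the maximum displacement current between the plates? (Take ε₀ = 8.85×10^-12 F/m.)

3.01×10^-7 A

C = ε₀A/d = (8.85×10^-12)(9.817×10^-3)/(8.40×10^-4) = 1.034×10^-10 F; ω = 362 rad/s.
I_d = C dV/dt, so |I_d|_max = C V₀ ω = (1.034×10^-10)(8.05)(362) = 3.01×10^-7 A.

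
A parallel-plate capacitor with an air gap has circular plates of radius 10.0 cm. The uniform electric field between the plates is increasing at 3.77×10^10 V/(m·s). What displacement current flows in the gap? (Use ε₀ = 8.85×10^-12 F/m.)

The displacement current is ε₀ times dΦ_E/dt = ε₀ A dE/dt = (8.85×10^-12)(0.03142)(3.77×10^10) = 0.0105 A.

0.0105 A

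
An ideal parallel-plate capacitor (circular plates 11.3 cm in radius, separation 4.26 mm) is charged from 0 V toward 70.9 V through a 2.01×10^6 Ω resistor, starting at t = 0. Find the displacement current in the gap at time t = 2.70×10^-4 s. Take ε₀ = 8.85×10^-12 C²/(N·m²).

With C = ε₀A/d = (8.85×10^-12)(0.04011)/(4.26×10^-3) = 8.333×10^-11 F, the time constant is τ = RC = 1.675×10^-4 s, so t/τ = 1.612 and e^(−t/τ) = 0.1995.
I_d = I_cond = (V₀/R) e^(−t/τ) = (3.527×10^-5)(0.1995) = 7.04×10^-6 A.

7.04×10^-6 A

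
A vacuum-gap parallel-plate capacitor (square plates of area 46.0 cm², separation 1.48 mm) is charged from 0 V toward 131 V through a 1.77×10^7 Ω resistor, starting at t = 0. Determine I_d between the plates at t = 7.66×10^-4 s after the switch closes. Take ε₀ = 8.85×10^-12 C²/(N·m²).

1.53×10^-6 A

C = ε₀A/d = (8.85×10^-12)(4.60×10^-3)/(1.48×10^-3) = 2.751×10^-11 F, so τ = RC = 4.869×10^-4 s.
The conduction current is I(t) = (V₀/R) e^(−t/τ), and the displacement current between the plates equals it.
t/τ = 1.573; I_d = (131/1.77×10^7) · e^(−1.573) = (7.401×10^-6)(0.2074) = 1.53×10^-6 A.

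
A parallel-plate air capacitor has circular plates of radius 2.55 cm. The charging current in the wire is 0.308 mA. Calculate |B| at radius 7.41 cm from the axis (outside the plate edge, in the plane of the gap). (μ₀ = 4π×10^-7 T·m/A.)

No conduction current crosses the gap, so I_d there equals the 3.08×10^-4 A in the leads.
With r > R the enclosed displacement current is the full I_d; B = μ₀ I_d / (2πr) = 8.31×10^-10 T.

8.31×10^-10 T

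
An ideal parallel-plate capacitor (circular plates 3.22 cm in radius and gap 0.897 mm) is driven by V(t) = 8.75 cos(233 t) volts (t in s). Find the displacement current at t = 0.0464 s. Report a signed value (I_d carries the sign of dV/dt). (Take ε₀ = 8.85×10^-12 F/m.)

6.44×10^-8 A

C = ε₀A/d = (8.85×10^-12)(3.257×10^-3)/(8.97×10^-4) = 3.213×10^-11 F. dV/dt = V₀ω·−sin(ωt); at ωt = 10.8112 rad this factor is 0.9831.
I_d = C dV/dt = (3.213×10^-11)(8.75)(233)(0.9831) = 6.44×10^-8 A.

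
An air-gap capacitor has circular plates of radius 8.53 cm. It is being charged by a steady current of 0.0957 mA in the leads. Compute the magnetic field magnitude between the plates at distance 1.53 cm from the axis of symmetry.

4.02×10^-11 T

No conduction current crosses the gap, so I_d there equals the 9.57×10^-5 A in the leads.
∮B·dl = μ₀ I_d,enc with I_d,enc = I_d r²/R² = 3.079×10^-6 A; so B = μ₀ I_d,enc/(2πr) = 4.02×10^-11 T.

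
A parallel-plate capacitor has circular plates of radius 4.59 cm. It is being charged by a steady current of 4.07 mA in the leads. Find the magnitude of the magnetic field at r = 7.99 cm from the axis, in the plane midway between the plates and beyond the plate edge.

1.02×10^-8 T

No conduction current crosses the gap, so I_d there equals the 4.07×10^-3 A in the leads.
With r > R the enclosed displacement current is the full I_d; B = μ₀ I_d / (2πr) = 1.02×10^-8 T.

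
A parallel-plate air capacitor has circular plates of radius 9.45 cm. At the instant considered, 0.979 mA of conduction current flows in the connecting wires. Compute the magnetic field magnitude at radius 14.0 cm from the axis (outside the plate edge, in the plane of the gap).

No conduction current crosses the gap, so I_d there equals the 9.79×10^-4 A in the leads.
With r > R the enclosed displacement current is the full I_d; B = μ₀ I_d / (2πr) = 1.40×10^-9 T.

1.40×10^-9 T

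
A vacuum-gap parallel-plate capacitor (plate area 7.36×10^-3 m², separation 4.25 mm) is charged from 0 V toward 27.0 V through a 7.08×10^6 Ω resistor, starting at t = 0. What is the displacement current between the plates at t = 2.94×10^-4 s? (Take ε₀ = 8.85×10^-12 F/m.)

C = ε₀A/d = (8.85×10^-12)(7.36×10^-3)/(4.25×10^-3) = 1.533×10^-11 F, so τ = RC = 1.085×10^-4 s.
The conduction current is I(t) = (V₀/R) e^(−t/τ), and the displacement current between the plates equals it.
t/τ = 2.710; I_d = (27.0/7.08×10^6) · e^(−2.710) = (3.814×10^-6)(0.06654) = 2.54×10^-7 A.

2.54×10^-7 A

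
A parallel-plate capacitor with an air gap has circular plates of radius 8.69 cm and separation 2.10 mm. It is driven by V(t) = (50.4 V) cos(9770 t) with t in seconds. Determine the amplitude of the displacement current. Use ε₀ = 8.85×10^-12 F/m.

The displacement current equals the conduction current C dV/dt, which peaks at C V₀ ω.
With C = ε₀A/d = (8.85×10^-12)(0.02372)/(2.10×10^-3) = 9.996×10^-11 F and ω = 9770 rad/s, I_d,max = (9.996×10^-11)(50.4)(9770) = 4.92×10^-5 A.

4.92×10^-5 A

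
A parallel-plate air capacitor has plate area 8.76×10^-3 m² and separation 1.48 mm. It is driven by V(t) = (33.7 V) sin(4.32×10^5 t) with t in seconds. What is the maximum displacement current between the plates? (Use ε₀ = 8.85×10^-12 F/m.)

7.63×10^-4 A

C = ε₀A/d = (8.85×10^-12)(8.76×10^-3)/(1.48×10^-3) = 5.238×10^-11 F; ω = 4.32×10^5 rad/s.
I_d = C dV/dt, so |I_d|_max = C V₀ ω = (5.238×10^-11)(33.7)(4.32×10^5) = 7.63×10^-4 A.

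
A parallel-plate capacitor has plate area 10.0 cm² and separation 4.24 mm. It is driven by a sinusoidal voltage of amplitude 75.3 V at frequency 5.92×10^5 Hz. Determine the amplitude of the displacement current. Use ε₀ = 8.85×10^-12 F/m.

The displacement current equals the conduction current C dV/dt, which peaks at C V₀ ω.
With C = ε₀A/d = (8.85×10^-12)(1.00×10^-3)/(4.24×10^-3) = 2.087×10^-12 F and ω = 2πf = 3.720×10^6 rad/s, I_d,max = (2.087×10^-12)(75.3)(3.720×10^6) = 5.85×10^-4 A.

5.85×10^-4 A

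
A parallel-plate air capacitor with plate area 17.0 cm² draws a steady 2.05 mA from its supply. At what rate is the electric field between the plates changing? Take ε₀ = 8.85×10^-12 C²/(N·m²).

1.36×10^11 V/(m·s)

Charge continuity gives I_d = I = 2.05×10^-3 A between the plates.
Since I_d = ε₀ A dE/dt, dE/dt = I_d/(ε₀A) = (2.05×10^-3)/((8.85×10^-12)(1.70×10^-3)) = 1.36×10^11 V/(m·s).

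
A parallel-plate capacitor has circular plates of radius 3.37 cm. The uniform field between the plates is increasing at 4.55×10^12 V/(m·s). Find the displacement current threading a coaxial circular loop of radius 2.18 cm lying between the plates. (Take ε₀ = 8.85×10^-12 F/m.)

0.0601 A

I_d = ε₀ dΦ_E/dt = ε₀ πR² (dE/dt) = (8.85×10^-12)(3.568×10^-3)(4.55×10^12) = 0.1437 A through the full plate area.
The field is uniform, so I_d,enc = I_d (r/R)² = (0.1437)(2.18/3.37)² = 0.0601 A.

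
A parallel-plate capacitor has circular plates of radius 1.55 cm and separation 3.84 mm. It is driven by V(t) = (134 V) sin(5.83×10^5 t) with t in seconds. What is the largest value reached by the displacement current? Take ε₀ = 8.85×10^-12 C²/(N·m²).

1.36×10^-4 A

C = ε₀A/d = (8.85×10^-12)(7.548×10^-4)/(3.84×10^-3) = 1.740×10^-12 F; ω = 5.83×10^5 rad/s.
I_d = C dV/dt, so |I_d|_max = C V₀ ω = (1.740×10^-12)(134)(5.83×10^5) = 1.36×10^-4 A.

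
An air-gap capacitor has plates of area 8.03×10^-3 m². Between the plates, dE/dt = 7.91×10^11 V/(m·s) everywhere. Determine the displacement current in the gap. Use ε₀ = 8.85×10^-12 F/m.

With a uniform field, Φ_E = EA, so I_d = ε₀ A dE/dt = 0.0562 A.

0.0562 A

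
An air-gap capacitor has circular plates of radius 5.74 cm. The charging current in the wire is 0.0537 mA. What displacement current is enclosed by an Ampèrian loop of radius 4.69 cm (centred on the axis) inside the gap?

3.59×10^-5 A

Between the plates the displacement current equals the wire current: I_d = 0.0537 mA = 5.37×10^-5 A.
The field is uniform, so I_d,enc = I_d (r/R)² = (5.37×10^-5)(4.69/5.74)² = 3.59×10^-5 A.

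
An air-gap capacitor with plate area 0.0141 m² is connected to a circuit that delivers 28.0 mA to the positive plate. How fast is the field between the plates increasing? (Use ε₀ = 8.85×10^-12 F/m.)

Charge continuity gives I_d = I = 0.0280 A between the plates.
Inverting I_d = ε₀ A dE/dt gives dE/dt = 0.0280 / (8.85×10^-12 · 0.0141) = 2.24×10^11 V/(m·s).

2.24×10^11 V/(m·s)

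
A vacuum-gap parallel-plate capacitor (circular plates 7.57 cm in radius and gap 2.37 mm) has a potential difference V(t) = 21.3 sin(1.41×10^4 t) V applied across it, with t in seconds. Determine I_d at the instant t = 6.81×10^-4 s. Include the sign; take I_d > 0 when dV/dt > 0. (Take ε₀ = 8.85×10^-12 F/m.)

-1.99×10^-5 A

dE/dt = (V₀ω/d)·cos(ωt) with ωt = 9.6021 rad: (21.3)(1.41×10^4)(-0.9843)/(2.37×10^-3) = -1.247×10^8 V/(m·s).
I_d = ε₀ A dE/dt = (8.85×10^-12)(0.01800)(-1.247×10^8) = -1.99×10^-5 A.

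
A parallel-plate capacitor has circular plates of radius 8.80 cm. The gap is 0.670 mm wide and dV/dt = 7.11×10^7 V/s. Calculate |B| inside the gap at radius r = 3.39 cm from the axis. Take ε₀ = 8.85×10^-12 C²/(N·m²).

2.00×10^-8 T

With E = V/d, dE/dt = 1.061×10^11 V/(m·s) and πR² = 0.02433 m², giving I_d = ε₀ πR² dE/dt = 0.02285 A.
∮B·dl = μ₀ I_d,enc with I_d,enc = I_d r²/R² = 3.391×10^-3 A; so B = μ₀ I_d,enc/(2πr) = 2.00×10^-8 T.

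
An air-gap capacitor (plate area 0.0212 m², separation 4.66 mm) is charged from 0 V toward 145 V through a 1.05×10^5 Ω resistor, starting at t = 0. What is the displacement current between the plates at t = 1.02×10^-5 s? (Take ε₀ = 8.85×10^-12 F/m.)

C = ε₀A/d = (8.85×10^-12)(0.0212)/(4.66×10^-3) = 4.026×10^-11 F and τ = RC = 4.227×10^-6 s. I_d in the gap equals the RC charging current.
I_d(t) = (V₀/R) e^(−t/τ) = 1.381×10^-3 · e^(−2.413) = 1.24×10^-4 A.

1.24×10^-4 A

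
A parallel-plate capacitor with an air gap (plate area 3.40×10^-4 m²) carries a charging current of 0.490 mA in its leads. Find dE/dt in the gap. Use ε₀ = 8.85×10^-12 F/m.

The displacement current between the plates equals the conduction current, I_d = 0.490 mA.
Inverting I_d = ε₀ A dE/dt gives dE/dt = 4.90×10^-4 / (8.85×10^-12 · 3.40×10^-4) = 1.63×10^11 V/(m·s).

1.63×10^11 V/(m·s)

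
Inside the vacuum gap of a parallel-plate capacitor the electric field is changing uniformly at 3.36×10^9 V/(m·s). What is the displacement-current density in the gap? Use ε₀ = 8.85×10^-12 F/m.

The displacement-current density is ε₀ ∂E/∂t = (8.85×10^-12)(3.36×10^9) = 0.0297 A/m².

0.0297 A/m²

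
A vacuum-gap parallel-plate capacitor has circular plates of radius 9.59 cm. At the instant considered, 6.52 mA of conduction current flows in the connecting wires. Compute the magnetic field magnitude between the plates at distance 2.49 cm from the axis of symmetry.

3.53×10^-9 T

By continuity the displacement current in the gap matches the conduction current: I_d = 6.52×10^-3 A.
An Ampèrian loop of radius r encloses a fraction (r/R)² of I_d. Then B·2πr = μ₀ I_d (r/R)², giving B = μ₀ I_d r/(2πR²) = 3.53×10^-9 T.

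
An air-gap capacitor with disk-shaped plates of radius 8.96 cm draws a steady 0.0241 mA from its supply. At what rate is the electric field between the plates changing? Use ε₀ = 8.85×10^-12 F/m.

1.08×10^8 V/(m·s)

The displacement current between the plates equals the conduction current, I_d = 0.0241 mA.
Inverting I_d = ε₀ A dE/dt gives dE/dt = 2.41×10^-5 / (8.85×10^-12 · 0.02522) = 1.08×10^8 V/(m·s).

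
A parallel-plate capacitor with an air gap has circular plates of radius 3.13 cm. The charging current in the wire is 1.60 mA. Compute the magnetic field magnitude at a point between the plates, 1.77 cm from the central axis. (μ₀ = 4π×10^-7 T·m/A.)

5.78×10^-9 T

Between the plates the displacement current equals the wire current: I_d = 1.60 mA = 1.60×10^-3 A.
An Ampèrian loop of radius r encloses a fraction (r/R)² of I_d. Then B·2πr = μ₀ I_d (r/R)², giving B = μ₀ I_d r/(2πR²) = 5.78×10^-9 T.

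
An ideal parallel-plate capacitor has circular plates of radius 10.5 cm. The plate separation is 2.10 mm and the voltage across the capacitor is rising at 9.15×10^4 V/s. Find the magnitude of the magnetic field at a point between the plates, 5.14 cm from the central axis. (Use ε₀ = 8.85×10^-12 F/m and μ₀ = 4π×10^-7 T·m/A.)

I_d = C dV/dt with C = ε₀πR²/d = 1.460×10^-10 F, so I_d = (1.460×10^-10)(9.15×10^4) = 1.336×10^-5 A.
∮B·dl = μ₀ I_d,enc with I_d,enc = I_d r²/R² = 3.202×10^-6 A; so B = μ₀ I_d,enc/(2πr) = 1.25×10^-11 T.

1.25×10^-11 T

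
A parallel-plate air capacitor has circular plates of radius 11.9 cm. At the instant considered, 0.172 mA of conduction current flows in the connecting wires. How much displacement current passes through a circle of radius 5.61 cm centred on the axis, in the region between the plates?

No conduction current crosses the gap, so I_d there equals the 1.72×10^-4 A in the leads.
The field is uniform, so I_d,enc = I_d (r/R)² = (1.72×10^-4)(5.61/11.9)² = 3.82×10^-5 A.

3.82×10^-5 A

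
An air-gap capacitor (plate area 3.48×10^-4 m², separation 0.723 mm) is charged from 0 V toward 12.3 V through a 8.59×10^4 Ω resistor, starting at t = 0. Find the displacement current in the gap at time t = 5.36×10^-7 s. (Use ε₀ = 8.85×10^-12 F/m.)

3.31×10^-5 A

With C = ε₀A/d = (8.85×10^-12)(3.48×10^-4)/(7.23×10^-4) = 4.260×10^-12 F, the time constant is τ = RC = 3.659×10^-7 s, so t/τ = 1.465 and e^(−t/τ) = 0.2311.
I_d = I_cond = (V₀/R) e^(−t/τ) = (1.432×10^-4)(0.2311) = 3.31×10^-5 A.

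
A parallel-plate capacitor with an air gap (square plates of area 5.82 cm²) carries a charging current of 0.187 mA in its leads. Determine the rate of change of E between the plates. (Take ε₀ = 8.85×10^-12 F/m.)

3.63×10^10 V/(m·s)

Charge continuity gives I_d = I = 1.87×10^-4 A between the plates.
Inverting I_d = ε₀ A dE/dt gives dE/dt = 1.87×10^-4 / (8.85×10^-12 · 5.82×10^-4) = 3.63×10^10 V/(m·s).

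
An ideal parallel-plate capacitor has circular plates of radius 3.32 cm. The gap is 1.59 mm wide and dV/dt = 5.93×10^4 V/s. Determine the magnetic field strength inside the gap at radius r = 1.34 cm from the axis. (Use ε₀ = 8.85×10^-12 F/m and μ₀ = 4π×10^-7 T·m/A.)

2.78×10^-12 T

dE/dt = (dV/dt)/d = 3.730×10^7 V/(m·s); I_d = ε₀(πR²)(dE/dt) = (8.85×10^-12)(3.463×10^-3)(3.730×10^7) = 1.143×10^-6 A.
∮B·dl = μ₀ I_d,enc with I_d,enc = I_d r²/R² = 1.862×10^-7 A; so B = μ₀ I_d,enc/(2πr) = 2.78×10^-12 T.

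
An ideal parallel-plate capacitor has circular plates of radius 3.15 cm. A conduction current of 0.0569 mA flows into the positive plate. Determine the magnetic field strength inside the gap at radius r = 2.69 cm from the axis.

By continuity the displacement current in the gap matches the conduction current: I_d = 5.69×10^-5 A.
An Ampèrian loop of radius r encloses a fraction (r/R)² of I_d. Then B·2πr = μ₀ I_d (r/R)², giving B = μ₀ I_d r/(2πR²) = 3.09×10^-10 T.

3.09×10^-10 T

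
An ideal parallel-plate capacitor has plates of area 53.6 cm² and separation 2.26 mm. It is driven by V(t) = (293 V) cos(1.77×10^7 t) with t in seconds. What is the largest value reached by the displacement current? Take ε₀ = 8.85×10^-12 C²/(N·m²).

0.109 A

C = ε₀A/d = (8.85×10^-12)(5.36×10^-3)/(2.26×10^-3) = 2.099×10^-11 F; ω = 1.77×10^7 rad/s.
I_d = C dV/dt, so |I_d|_max = C V₀ ω = (2.099×10^-11)(293)(1.77×10^7) = 0.109 A.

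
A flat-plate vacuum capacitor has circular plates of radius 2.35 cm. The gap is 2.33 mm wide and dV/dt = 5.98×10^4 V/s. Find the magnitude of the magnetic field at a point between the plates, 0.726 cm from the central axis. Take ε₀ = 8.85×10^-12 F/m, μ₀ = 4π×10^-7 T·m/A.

1.04×10^-12 T

With E = V/d, dE/dt = 2.567×10^7 V/(m·s) and πR² = 1.735×10^-3 m², giving I_d = ε₀ πR² dE/dt = 3.942×10^-7 A.
∮B·dl = μ₀ I_d,enc with I_d,enc = I_d r²/R² = 3.762×10^-8 A; so B = μ₀ I_d,enc/(2πr) = 1.04×10^-12 T.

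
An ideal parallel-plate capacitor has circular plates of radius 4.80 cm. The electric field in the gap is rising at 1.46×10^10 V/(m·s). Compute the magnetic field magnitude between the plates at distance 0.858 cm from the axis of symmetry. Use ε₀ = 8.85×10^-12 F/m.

6.97×10^-10 T

Through the whole plate area (πR² = 7.238×10^-3 m²), I_d = ε₀ πR² dE/dt = 9.352×10^-4 A.
For r < R the Ampère–Maxwell law gives B(2πr) = μ₀ I_d (r²/R²), so B = μ₀ I_d r/(2πR²) = (4π×10^-7)(9.352×10^-4)(8.58×10^-3)/(2π·0.0480²) = 6.97×10^-10 T.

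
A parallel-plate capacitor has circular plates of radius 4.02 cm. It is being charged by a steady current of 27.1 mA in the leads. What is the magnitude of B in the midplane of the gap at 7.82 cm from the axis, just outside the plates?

Between the plates the displacement current equals the wire current: I_d = 27.1 mA = 0.0271 A.
Outside the plates the loop encloses all of I_d, so B·2πr = μ₀ I_d and B = 6.93×10^-8 T.

6.93×10^-8 T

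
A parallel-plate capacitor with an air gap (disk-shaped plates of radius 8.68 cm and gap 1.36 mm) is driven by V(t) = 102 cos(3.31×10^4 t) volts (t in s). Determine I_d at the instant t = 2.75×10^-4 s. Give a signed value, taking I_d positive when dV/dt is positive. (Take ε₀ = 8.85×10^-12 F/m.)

C = ε₀A/d = (8.85×10^-12)(0.02367)/(1.36×10^-3) = 1.540×10^-10 F. dV/dt = V₀ω·−sin(ωt); at ωt = 9.1025 rad this factor is -0.3167.
I_d = C dV/dt = (1.540×10^-10)(102)(3.31×10^4)(-0.3167) = -1.65×10^-4 A.

-1.65×10^-4 A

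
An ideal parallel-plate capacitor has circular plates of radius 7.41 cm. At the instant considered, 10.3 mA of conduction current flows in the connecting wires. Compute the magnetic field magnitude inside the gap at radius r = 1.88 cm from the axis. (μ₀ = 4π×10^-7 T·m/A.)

7.05×10^-9 T

Between the plates the displacement current equals the wire current: I_d = 10.3 mA = 0.0103 A.
An Ampèrian loop of radius r encloses a fraction (r/R)² of I_d. Then B·2πr = μ₀ I_d (r/R)², giving B = μ₀ I_d r/(2πR²) = 7.05×10^-9 T.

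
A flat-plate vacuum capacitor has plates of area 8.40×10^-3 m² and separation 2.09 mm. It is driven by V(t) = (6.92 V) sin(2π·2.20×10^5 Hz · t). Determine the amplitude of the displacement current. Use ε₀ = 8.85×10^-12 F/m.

3.40×10^-4 A

C = ε₀A/d = (8.85×10^-12)(8.40×10^-3)/(2.09×10^-3) = 3.557×10^-11 F; ω = 2πf = 1.382×10^6 rad/s.
I_d = C dV/dt, so |I_d|_max = C V₀ ω = (3.557×10^-11)(6.92)(1.382×10^6) = 3.40×10^-4 A.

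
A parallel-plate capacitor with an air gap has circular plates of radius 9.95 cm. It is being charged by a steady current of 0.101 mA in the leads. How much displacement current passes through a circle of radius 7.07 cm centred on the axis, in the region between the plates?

No conduction current crosses the gap, so I_d there equals the 1.01×10^-4 A in the leads.
Through an area πr² the displacement current is I_d·(πr²/πR²) = I_d (r/R)² = 5.10×10^-5 A.

5.10×10^-5 A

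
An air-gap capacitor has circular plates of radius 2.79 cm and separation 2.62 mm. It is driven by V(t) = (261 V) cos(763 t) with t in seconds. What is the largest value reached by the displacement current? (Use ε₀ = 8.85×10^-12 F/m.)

1.64×10^-6 A

(dE/dt)_max = V₀ω/d = 7.601×10^7 V/(m·s); ω = 763 rad/s.
I_d,max = ε₀ A (dE/dt)_max = (8.85×10^-12)(2.445×10^-3)(7.601×10^7) = 1.64×10^-6 A.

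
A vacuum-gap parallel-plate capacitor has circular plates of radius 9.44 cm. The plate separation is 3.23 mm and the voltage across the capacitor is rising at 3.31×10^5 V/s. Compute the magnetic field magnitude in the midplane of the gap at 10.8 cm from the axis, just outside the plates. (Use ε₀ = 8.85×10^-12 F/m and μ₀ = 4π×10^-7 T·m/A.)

I_d = C dV/dt with C = ε₀πR²/d = 7.672×10^-11 F, so I_d = (7.672×10^-11)(3.31×10^5) = 2.539×10^-5 A.
Outside the plates the loop encloses all of I_d, so B·2πr = μ₀ I_d and B = 4.70×10^-11 T.

4.70×10^-11 T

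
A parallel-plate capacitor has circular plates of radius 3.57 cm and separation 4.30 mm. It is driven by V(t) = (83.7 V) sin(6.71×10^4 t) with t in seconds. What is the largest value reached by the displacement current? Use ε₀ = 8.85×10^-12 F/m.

4.63×10^-5 A

(dE/dt)_max = V₀ω/d = 1.306×10^9 V/(m·s); ω = 6.71×10^4 rad/s.
I_d,max = ε₀ A (dE/dt)_max = (8.85×10^-12)(4.004×10^-3)(1.306×10^9) = 4.63×10^-5 A.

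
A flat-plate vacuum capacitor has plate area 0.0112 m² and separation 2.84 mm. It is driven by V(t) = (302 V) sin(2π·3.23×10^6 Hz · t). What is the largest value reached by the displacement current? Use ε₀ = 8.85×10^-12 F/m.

C = ε₀A/d = (8.85×10^-12)(0.0112)/(2.84×10^-3) = 3.490×10^-11 F; ω = 2πf = 2.029×10^7 rad/s.
I_d = C dV/dt, so |I_d|_max = C V₀ ω = (3.490×10^-11)(302)(2.029×10^7) = 0.214 A.

0.214 A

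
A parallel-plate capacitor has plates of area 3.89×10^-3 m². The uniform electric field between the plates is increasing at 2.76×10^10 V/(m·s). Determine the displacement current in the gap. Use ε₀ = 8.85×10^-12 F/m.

9.50×10^-4 A

I_d = ε₀ A (dE/dt) = (8.85×10^-12)(3.89×10^-3 m²)(2.76×10^10) = 9.50×10^-4 A.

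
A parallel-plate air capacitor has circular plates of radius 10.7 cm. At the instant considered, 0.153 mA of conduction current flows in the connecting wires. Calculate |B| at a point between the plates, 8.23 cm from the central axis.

By continuity the displacement current in the gap matches the conduction current: I_d = 1.53×10^-4 A.
An Ampèrian loop of radius r encloses a fraction (r/R)² of I_d. Then B·2πr = μ₀ I_d (r/R)², giving B = μ₀ I_d r/(2πR²) = 2.20×10^-10 T.

2.20×10^-10 T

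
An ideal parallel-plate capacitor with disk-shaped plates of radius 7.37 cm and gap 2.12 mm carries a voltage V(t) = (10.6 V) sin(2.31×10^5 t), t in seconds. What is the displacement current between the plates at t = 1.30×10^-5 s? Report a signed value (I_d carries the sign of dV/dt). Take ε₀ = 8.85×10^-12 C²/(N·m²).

dE/dt = (V₀ω/d)·cos(ωt) with ωt = 3.003 rad: (10.6)(2.31×10^5)(-0.9904)/(2.12×10^-3) = -1.144×10^9 V/(m·s).
I_d = ε₀ A dE/dt = (8.85×10^-12)(0.01706)(-1.144×10^9) = -1.73×10^-4 A.

-1.73×10^-4 A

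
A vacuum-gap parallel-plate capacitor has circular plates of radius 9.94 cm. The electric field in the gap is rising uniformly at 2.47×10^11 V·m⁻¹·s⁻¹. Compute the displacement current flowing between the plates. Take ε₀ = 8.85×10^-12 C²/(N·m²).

I_d = ε₀ A (dE/dt) = (8.85×10^-12)(0.03104 m²)(2.47×10^11) = 0.0679 A.

0.0679 A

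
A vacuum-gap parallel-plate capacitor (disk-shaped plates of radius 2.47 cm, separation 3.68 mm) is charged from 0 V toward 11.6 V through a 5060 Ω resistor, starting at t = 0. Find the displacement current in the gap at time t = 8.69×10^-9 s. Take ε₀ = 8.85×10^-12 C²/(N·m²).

1.58×10^-3 A

With C = ε₀A/d = (8.85×10^-12)(1.917×10^-3)/(3.68×10^-3) = 4.610×10^-12 F, the time constant is τ = RC = 2.333×10^-8 s, so t/τ = 0.3725 and e^(−t/τ) = 0.6890.
I_d = I_cond = (V₀/R) e^(−t/τ) = (2.292×10^-3)(0.6890) = 1.58×10^-3 A.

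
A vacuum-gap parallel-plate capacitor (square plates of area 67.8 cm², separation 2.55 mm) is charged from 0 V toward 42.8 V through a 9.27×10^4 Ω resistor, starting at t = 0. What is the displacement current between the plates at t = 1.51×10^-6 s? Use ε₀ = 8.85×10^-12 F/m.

C = ε₀A/d = (8.85×10^-12)(6.78×10^-3)/(2.55×10^-3) = 2.353×10^-11 F, so τ = RC = 2.181×10^-6 s.
The conduction current is I(t) = (V₀/R) e^(−t/τ), and the displacement current between the plates equals it.
t/τ = 0.6923; I_d = (42.8/9.27×10^4) · e^(−0.6923) = (4.617×10^-4)(0.5004) = 2.31×10^-4 A.

2.31×10^-4 A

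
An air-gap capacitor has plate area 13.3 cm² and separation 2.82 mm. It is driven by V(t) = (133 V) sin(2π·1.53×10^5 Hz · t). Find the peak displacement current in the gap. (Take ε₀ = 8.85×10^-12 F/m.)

The displacement current equals the conduction current C dV/dt, which peaks at C V₀ ω.
With C = ε₀A/d = (8.85×10^-12)(1.33×10^-3)/(2.82×10^-3) = 4.174×10^-12 F and ω = 2πf = 9.613×10^5 rad/s, I_d,max = (4.174×10^-12)(133)(9.613×10^5) = 5.34×10^-4 A.

5.34×10^-4 A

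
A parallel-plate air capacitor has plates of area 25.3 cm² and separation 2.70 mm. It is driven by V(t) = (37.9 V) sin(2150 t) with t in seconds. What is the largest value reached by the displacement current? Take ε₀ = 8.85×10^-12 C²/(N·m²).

(dE/dt)_max = V₀ω/d = 3.018×10^7 V/(m·s); ω = 2150 rad/s.
I_d,max = ε₀ A (dE/dt)_max = (8.85×10^-12)(2.53×10^-3)(3.018×10^7) = 6.76×10^-7 A.

6.76×10^-7 A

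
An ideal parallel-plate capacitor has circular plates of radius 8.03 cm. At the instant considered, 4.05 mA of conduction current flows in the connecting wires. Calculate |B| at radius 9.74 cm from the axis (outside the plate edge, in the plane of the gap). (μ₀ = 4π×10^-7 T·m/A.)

Between the plates the displacement current equals the wire current: I_d = 4.05 mA = 4.05×10^-3 A.
Outside the plates the loop encloses all of I_d, so B·2πr = μ₀ I_d and B = 8.32×10^-9 T.

8.32×10^-9 T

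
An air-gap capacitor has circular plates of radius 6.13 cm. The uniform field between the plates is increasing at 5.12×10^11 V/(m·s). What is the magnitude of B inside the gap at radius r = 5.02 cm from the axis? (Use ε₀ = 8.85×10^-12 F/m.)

Total displacement current: I_d = ε₀(πR²)(dE/dt) = (8.85×10^-12)(0.01181)(5.12×10^11) = 0.05351 A.
∮B·dl = μ₀ I_d,enc with I_d,enc = I_d r²/R² = 0.03589 A; so B = μ₀ I_d,enc/(2πr) = 1.43×10^-7 T.

1.43×10^-7 T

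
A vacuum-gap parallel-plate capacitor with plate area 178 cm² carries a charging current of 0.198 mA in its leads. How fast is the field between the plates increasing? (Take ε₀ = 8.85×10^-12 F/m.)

By continuity, I_d in the gap equals the 0.198 mA flowing in the wire.
Then dE/dt = I_d/(ε₀A) = 1.26×10^9 V/(m·s).

1.26×10^9 V/(m·s)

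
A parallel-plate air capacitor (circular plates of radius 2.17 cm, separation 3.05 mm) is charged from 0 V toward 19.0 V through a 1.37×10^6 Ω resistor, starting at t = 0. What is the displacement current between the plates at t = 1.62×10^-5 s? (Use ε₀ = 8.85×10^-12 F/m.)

With C = ε₀A/d = (8.85×10^-12)(1.479×10^-3)/(3.05×10^-3) = 4.292×10^-12 F, the time constant is τ = RC = 5.880×10^-6 s, so t/τ = 2.755 and e^(−t/τ) = 0.06361.
I_d = I_cond = (V₀/R) e^(−t/τ) = (1.387×10^-5)(0.06361) = 8.82×10^-7 A.

8.82×10^-7 A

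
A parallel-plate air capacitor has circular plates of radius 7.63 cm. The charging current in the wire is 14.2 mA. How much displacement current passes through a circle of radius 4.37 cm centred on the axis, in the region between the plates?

By continuity the displacement current in the gap matches the conduction current: I_d = 0.0142 A.
The field is uniform, so I_d,enc = I_d (r/R)² = (0.0142)(4.37/7.63)² = 4.66×10^-3 A.

4.66×10^-3 A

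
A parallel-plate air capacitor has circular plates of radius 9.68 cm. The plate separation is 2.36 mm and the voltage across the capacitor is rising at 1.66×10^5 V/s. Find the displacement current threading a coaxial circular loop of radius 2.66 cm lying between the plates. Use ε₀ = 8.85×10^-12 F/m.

1.38×10^-6 A

I_d = C dV/dt with C = ε₀πR²/d = 1.104×10^-10 F, so I_d = (1.104×10^-10)(1.66×10^5) = 1.833×10^-5 A.
Since J_d is uniform, the enclosed fraction is (r/R)² = 0.07551, giving I_d,enc = 1.38×10^-6 A.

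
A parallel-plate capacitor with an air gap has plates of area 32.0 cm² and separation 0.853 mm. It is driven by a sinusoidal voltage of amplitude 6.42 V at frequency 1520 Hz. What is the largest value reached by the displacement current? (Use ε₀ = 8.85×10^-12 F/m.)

2.04×10^-6 A

The displacement current equals the conduction current C dV/dt, which peaks at C V₀ ω.
With C = ε₀A/d = (8.85×10^-12)(3.20×10^-3)/(8.53×10^-4) = 3.320×10^-11 F and ω = 2πf = 9550 rad/s, I_d,max = (3.320×10^-11)(6.42)(9550) = 2.04×10^-6 A.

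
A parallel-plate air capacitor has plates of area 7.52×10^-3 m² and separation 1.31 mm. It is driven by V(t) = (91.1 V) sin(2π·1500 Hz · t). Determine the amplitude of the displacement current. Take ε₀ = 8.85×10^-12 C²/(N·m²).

(dE/dt)_max = V₀ω/d = 6.554×10^8 V/(m·s); ω = 2πf = 9425 rad/s.
I_d,max = ε₀ A (dE/dt)_max = (8.85×10^-12)(7.52×10^-3)(6.554×10^8) = 4.36×10^-5 A.

4.36×10^-5 A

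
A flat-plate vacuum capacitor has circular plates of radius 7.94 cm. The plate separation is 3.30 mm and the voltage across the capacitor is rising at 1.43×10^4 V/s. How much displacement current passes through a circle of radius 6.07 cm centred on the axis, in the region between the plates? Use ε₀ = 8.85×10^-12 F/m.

4.44×10^-7 A

With E = V/d, dE/dt = 4.333×10^6 V/(m·s) and πR² = 0.01981 m², giving I_d = ε₀ πR² dE/dt = 7.597×10^-7 A.
The field is uniform, so I_d,enc = I_d (r/R)² = (7.597×10^-7)(6.07/7.94)² = 4.44×10^-7 A.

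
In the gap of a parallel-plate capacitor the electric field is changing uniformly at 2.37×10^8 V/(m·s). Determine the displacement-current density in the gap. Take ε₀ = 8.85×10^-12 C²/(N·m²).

J_d = ε₀ ∂E/∂t, so J_d = 2.10×10^-3 A/m².

2.10×10^-3 A/m²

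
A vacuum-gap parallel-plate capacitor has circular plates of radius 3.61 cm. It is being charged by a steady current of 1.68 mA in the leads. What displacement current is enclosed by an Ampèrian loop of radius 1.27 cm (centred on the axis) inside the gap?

2.08×10^-4 A

No conduction current crosses the gap, so I_d there equals the 1.68×10^-3 A in the leads.
The field is uniform, so I_d,enc = I_d (r/R)² = (1.68×10^-3)(1.27/3.61)² = 2.08×10^-4 A.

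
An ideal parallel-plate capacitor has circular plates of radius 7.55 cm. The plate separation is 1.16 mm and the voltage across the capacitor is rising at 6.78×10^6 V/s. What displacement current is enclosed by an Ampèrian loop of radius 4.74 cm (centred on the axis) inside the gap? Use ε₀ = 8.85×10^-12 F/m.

3.65×10^-4 A

I_d = C dV/dt with C = ε₀πR²/d = 1.366×10^-10 F, so I_d = (1.366×10^-10)(6.78×10^6) = 9.261×10^-4 A.
The field is uniform, so I_d,enc = I_d (r/R)² = (9.261×10^-4)(4.74/7.55)² = 3.65×10^-4 A.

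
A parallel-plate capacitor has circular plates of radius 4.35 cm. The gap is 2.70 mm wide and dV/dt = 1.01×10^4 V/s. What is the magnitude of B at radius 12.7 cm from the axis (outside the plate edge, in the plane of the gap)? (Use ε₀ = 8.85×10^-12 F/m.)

With E = V/d, dE/dt = 3.741×10^6 V/(m·s) and πR² = 5.945×10^-3 m², giving I_d = ε₀ πR² dE/dt = 1.968×10^-7 A.
Outside the plates the loop encloses all of I_d, so B·2πr = μ₀ I_d and B = 3.10×10^-13 T.

3.10×10^-13 T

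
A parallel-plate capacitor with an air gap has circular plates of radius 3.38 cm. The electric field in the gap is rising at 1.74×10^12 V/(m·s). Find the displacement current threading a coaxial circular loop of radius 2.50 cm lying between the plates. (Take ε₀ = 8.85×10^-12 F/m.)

0.0302 A

Through the whole plate area (πR² = 3.589×10^-3 m²), I_d = ε₀ πR² dE/dt = 0.05527 A.
The field is uniform, so I_d,enc = I_d (r/R)² = (0.05527)(2.50/3.38)² = 0.0302 A.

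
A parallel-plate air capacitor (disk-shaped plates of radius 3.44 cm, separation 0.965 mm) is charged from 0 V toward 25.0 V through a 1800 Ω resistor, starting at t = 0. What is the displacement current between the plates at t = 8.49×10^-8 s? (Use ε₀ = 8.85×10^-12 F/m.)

C = ε₀A/d = (8.85×10^-12)(3.718×10^-3)/(9.65×10^-4) = 3.410×10^-11 F and τ = RC = 6.138×10^-8 s. I_d in the gap equals the RC charging current.
I_d(t) = (V₀/R) e^(−t/τ) = 0.01389 · e^(−1.383) = 3.48×10^-3 A.

3.48×10^-3 A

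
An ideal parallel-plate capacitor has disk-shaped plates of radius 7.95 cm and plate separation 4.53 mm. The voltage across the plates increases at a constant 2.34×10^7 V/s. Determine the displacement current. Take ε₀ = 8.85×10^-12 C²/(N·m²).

9.08×10^-4 A

E = V/d so dE/dt = (dV/dt)/d = 5.166×10^9 V/(m·s), and I_d = ε₀ A dE/dt = (8.85×10^-12)(0.01986)(5.166×10^9) = 9.08×10^-4 A.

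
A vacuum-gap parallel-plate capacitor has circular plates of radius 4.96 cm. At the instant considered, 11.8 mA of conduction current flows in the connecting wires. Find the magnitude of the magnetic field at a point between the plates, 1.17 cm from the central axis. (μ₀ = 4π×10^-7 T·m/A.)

1.12×10^-8 T

Between the plates the displacement current equals the wire current: I_d = 11.8 mA = 0.0118 A.
∮B·dl = μ₀ I_d,enc with I_d,enc = I_d r²/R² = 6.566×10^-4 A; so B = μ₀ I_d,enc/(2πr) = 1.12×10^-8 T.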